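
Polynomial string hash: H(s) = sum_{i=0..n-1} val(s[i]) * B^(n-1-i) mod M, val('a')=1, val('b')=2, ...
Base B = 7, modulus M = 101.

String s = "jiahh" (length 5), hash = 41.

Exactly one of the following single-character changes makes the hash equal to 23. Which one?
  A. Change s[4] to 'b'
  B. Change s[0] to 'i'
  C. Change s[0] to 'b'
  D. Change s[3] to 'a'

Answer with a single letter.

Answer: C

Derivation:
Option A: s[4]='h'->'b', delta=(2-8)*7^0 mod 101 = 95, hash=41+95 mod 101 = 35
Option B: s[0]='j'->'i', delta=(9-10)*7^4 mod 101 = 23, hash=41+23 mod 101 = 64
Option C: s[0]='j'->'b', delta=(2-10)*7^4 mod 101 = 83, hash=41+83 mod 101 = 23 <-- target
Option D: s[3]='h'->'a', delta=(1-8)*7^1 mod 101 = 52, hash=41+52 mod 101 = 93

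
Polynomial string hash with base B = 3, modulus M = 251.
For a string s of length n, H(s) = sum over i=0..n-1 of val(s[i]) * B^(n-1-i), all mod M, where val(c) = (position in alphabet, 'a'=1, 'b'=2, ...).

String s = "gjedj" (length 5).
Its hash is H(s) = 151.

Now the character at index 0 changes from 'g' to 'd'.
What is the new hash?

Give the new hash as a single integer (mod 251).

val('g') = 7, val('d') = 4
Position k = 0, exponent = n-1-k = 4
B^4 mod M = 3^4 mod 251 = 81
Delta = (4 - 7) * 81 mod 251 = 8
New hash = (151 + 8) mod 251 = 159

Answer: 159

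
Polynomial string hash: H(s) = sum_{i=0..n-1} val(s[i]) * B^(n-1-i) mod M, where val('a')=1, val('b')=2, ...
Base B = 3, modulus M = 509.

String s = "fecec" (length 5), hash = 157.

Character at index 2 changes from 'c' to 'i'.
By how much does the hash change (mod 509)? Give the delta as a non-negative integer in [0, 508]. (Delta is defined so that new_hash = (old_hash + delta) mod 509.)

Answer: 54

Derivation:
Delta formula: (val(new) - val(old)) * B^(n-1-k) mod M
  val('i') - val('c') = 9 - 3 = 6
  B^(n-1-k) = 3^2 mod 509 = 9
  Delta = 6 * 9 mod 509 = 54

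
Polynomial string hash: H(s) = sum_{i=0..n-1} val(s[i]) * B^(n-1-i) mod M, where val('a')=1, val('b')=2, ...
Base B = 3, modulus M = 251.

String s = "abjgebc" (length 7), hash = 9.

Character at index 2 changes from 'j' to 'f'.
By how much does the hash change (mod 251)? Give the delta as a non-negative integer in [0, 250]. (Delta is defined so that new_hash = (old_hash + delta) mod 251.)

Answer: 178

Derivation:
Delta formula: (val(new) - val(old)) * B^(n-1-k) mod M
  val('f') - val('j') = 6 - 10 = -4
  B^(n-1-k) = 3^4 mod 251 = 81
  Delta = -4 * 81 mod 251 = 178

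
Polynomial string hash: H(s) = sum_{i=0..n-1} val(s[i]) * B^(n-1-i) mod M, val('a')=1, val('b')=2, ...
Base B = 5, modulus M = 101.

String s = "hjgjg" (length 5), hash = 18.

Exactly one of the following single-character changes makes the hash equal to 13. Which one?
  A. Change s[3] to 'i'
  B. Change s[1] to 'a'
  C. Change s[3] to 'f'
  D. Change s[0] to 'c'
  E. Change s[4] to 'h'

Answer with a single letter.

Answer: A

Derivation:
Option A: s[3]='j'->'i', delta=(9-10)*5^1 mod 101 = 96, hash=18+96 mod 101 = 13 <-- target
Option B: s[1]='j'->'a', delta=(1-10)*5^3 mod 101 = 87, hash=18+87 mod 101 = 4
Option C: s[3]='j'->'f', delta=(6-10)*5^1 mod 101 = 81, hash=18+81 mod 101 = 99
Option D: s[0]='h'->'c', delta=(3-8)*5^4 mod 101 = 6, hash=18+6 mod 101 = 24
Option E: s[4]='g'->'h', delta=(8-7)*5^0 mod 101 = 1, hash=18+1 mod 101 = 19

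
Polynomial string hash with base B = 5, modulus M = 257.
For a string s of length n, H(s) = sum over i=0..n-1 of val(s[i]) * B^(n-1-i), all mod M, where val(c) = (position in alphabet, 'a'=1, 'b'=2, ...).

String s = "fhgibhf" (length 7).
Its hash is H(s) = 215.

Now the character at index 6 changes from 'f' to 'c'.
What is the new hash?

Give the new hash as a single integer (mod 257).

val('f') = 6, val('c') = 3
Position k = 6, exponent = n-1-k = 0
B^0 mod M = 5^0 mod 257 = 1
Delta = (3 - 6) * 1 mod 257 = 254
New hash = (215 + 254) mod 257 = 212

Answer: 212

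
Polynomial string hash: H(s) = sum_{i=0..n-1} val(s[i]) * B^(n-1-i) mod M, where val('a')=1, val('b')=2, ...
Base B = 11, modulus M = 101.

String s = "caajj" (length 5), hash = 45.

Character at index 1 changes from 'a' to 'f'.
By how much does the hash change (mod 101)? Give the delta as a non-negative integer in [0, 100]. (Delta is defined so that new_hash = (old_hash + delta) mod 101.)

Answer: 90

Derivation:
Delta formula: (val(new) - val(old)) * B^(n-1-k) mod M
  val('f') - val('a') = 6 - 1 = 5
  B^(n-1-k) = 11^3 mod 101 = 18
  Delta = 5 * 18 mod 101 = 90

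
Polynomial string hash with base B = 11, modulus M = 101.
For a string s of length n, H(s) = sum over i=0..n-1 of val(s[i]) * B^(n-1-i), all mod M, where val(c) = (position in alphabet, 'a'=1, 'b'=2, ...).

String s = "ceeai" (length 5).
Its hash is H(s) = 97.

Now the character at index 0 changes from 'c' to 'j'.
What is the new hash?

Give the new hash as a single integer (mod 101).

Answer: 69

Derivation:
val('c') = 3, val('j') = 10
Position k = 0, exponent = n-1-k = 4
B^4 mod M = 11^4 mod 101 = 97
Delta = (10 - 3) * 97 mod 101 = 73
New hash = (97 + 73) mod 101 = 69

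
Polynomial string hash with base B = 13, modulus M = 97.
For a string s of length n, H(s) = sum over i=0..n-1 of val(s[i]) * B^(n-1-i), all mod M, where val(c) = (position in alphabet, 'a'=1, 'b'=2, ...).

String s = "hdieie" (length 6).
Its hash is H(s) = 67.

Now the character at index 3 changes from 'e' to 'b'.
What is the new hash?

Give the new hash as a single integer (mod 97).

val('e') = 5, val('b') = 2
Position k = 3, exponent = n-1-k = 2
B^2 mod M = 13^2 mod 97 = 72
Delta = (2 - 5) * 72 mod 97 = 75
New hash = (67 + 75) mod 97 = 45

Answer: 45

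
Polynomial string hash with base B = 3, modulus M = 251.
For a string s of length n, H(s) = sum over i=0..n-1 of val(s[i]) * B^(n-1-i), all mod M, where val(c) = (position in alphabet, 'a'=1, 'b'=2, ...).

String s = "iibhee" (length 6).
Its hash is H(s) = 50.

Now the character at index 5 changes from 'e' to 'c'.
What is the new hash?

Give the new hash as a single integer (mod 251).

val('e') = 5, val('c') = 3
Position k = 5, exponent = n-1-k = 0
B^0 mod M = 3^0 mod 251 = 1
Delta = (3 - 5) * 1 mod 251 = 249
New hash = (50 + 249) mod 251 = 48

Answer: 48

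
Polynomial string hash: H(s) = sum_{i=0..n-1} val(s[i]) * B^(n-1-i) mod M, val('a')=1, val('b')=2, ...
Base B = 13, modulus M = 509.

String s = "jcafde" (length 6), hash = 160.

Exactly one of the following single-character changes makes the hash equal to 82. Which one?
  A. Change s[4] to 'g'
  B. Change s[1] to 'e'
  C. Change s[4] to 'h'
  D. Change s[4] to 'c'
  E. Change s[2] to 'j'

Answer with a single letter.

Option A: s[4]='d'->'g', delta=(7-4)*13^1 mod 509 = 39, hash=160+39 mod 509 = 199
Option B: s[1]='c'->'e', delta=(5-3)*13^4 mod 509 = 114, hash=160+114 mod 509 = 274
Option C: s[4]='d'->'h', delta=(8-4)*13^1 mod 509 = 52, hash=160+52 mod 509 = 212
Option D: s[4]='d'->'c', delta=(3-4)*13^1 mod 509 = 496, hash=160+496 mod 509 = 147
Option E: s[2]='a'->'j', delta=(10-1)*13^3 mod 509 = 431, hash=160+431 mod 509 = 82 <-- target

Answer: E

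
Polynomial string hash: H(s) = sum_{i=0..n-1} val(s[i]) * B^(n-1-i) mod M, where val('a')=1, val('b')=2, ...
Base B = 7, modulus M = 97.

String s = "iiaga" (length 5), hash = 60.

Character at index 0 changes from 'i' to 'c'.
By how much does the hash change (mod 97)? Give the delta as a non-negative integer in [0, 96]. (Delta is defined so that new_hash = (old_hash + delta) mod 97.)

Answer: 47

Derivation:
Delta formula: (val(new) - val(old)) * B^(n-1-k) mod M
  val('c') - val('i') = 3 - 9 = -6
  B^(n-1-k) = 7^4 mod 97 = 73
  Delta = -6 * 73 mod 97 = 47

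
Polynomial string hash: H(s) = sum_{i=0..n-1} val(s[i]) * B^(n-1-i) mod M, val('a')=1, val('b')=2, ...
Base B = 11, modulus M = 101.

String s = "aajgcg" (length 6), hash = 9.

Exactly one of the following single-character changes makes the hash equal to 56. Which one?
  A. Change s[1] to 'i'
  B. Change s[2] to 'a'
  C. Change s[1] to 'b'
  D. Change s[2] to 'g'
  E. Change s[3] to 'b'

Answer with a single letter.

Option A: s[1]='a'->'i', delta=(9-1)*11^4 mod 101 = 69, hash=9+69 mod 101 = 78
Option B: s[2]='j'->'a', delta=(1-10)*11^3 mod 101 = 40, hash=9+40 mod 101 = 49
Option C: s[1]='a'->'b', delta=(2-1)*11^4 mod 101 = 97, hash=9+97 mod 101 = 5
Option D: s[2]='j'->'g', delta=(7-10)*11^3 mod 101 = 47, hash=9+47 mod 101 = 56 <-- target
Option E: s[3]='g'->'b', delta=(2-7)*11^2 mod 101 = 1, hash=9+1 mod 101 = 10

Answer: D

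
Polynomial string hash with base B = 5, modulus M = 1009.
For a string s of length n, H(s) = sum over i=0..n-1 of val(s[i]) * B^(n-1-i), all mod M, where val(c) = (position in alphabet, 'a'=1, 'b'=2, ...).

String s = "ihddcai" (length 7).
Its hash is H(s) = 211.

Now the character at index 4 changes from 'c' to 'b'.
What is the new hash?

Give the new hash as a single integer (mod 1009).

Answer: 186

Derivation:
val('c') = 3, val('b') = 2
Position k = 4, exponent = n-1-k = 2
B^2 mod M = 5^2 mod 1009 = 25
Delta = (2 - 3) * 25 mod 1009 = 984
New hash = (211 + 984) mod 1009 = 186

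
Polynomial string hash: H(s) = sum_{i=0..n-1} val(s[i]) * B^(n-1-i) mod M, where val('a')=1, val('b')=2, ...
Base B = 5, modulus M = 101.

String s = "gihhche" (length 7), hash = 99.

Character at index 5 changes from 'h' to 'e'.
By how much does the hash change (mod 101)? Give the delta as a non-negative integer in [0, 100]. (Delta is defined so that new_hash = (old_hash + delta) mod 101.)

Answer: 86

Derivation:
Delta formula: (val(new) - val(old)) * B^(n-1-k) mod M
  val('e') - val('h') = 5 - 8 = -3
  B^(n-1-k) = 5^1 mod 101 = 5
  Delta = -3 * 5 mod 101 = 86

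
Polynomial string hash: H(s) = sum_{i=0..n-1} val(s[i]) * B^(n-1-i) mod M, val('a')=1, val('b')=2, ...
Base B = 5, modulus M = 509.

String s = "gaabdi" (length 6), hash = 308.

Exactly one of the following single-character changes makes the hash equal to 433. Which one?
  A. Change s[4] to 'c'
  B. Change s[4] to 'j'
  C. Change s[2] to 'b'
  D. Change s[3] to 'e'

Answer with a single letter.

Answer: C

Derivation:
Option A: s[4]='d'->'c', delta=(3-4)*5^1 mod 509 = 504, hash=308+504 mod 509 = 303
Option B: s[4]='d'->'j', delta=(10-4)*5^1 mod 509 = 30, hash=308+30 mod 509 = 338
Option C: s[2]='a'->'b', delta=(2-1)*5^3 mod 509 = 125, hash=308+125 mod 509 = 433 <-- target
Option D: s[3]='b'->'e', delta=(5-2)*5^2 mod 509 = 75, hash=308+75 mod 509 = 383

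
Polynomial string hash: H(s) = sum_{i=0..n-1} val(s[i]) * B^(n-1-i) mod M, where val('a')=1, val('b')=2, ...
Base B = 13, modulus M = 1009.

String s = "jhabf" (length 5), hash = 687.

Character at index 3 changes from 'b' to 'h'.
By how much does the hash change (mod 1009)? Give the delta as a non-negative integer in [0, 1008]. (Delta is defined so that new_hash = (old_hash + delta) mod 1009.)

Answer: 78

Derivation:
Delta formula: (val(new) - val(old)) * B^(n-1-k) mod M
  val('h') - val('b') = 8 - 2 = 6
  B^(n-1-k) = 13^1 mod 1009 = 13
  Delta = 6 * 13 mod 1009 = 78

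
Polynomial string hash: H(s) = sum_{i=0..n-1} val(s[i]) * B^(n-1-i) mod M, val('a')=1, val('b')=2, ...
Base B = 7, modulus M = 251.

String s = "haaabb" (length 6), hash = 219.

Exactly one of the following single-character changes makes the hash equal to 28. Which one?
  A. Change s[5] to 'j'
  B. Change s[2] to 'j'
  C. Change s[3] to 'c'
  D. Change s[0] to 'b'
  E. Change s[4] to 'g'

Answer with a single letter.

Option A: s[5]='b'->'j', delta=(10-2)*7^0 mod 251 = 8, hash=219+8 mod 251 = 227
Option B: s[2]='a'->'j', delta=(10-1)*7^3 mod 251 = 75, hash=219+75 mod 251 = 43
Option C: s[3]='a'->'c', delta=(3-1)*7^2 mod 251 = 98, hash=219+98 mod 251 = 66
Option D: s[0]='h'->'b', delta=(2-8)*7^5 mod 251 = 60, hash=219+60 mod 251 = 28 <-- target
Option E: s[4]='b'->'g', delta=(7-2)*7^1 mod 251 = 35, hash=219+35 mod 251 = 3

Answer: D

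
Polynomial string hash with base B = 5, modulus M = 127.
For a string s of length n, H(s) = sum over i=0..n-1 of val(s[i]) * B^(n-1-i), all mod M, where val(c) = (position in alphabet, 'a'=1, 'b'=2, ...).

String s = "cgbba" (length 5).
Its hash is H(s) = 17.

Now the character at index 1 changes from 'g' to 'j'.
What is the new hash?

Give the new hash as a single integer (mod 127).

Answer: 11

Derivation:
val('g') = 7, val('j') = 10
Position k = 1, exponent = n-1-k = 3
B^3 mod M = 5^3 mod 127 = 125
Delta = (10 - 7) * 125 mod 127 = 121
New hash = (17 + 121) mod 127 = 11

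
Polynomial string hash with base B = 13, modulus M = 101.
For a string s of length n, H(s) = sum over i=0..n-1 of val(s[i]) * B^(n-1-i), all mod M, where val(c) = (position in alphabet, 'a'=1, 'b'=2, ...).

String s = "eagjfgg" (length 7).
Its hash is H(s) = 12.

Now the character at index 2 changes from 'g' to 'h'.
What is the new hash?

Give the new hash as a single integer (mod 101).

Answer: 91

Derivation:
val('g') = 7, val('h') = 8
Position k = 2, exponent = n-1-k = 4
B^4 mod M = 13^4 mod 101 = 79
Delta = (8 - 7) * 79 mod 101 = 79
New hash = (12 + 79) mod 101 = 91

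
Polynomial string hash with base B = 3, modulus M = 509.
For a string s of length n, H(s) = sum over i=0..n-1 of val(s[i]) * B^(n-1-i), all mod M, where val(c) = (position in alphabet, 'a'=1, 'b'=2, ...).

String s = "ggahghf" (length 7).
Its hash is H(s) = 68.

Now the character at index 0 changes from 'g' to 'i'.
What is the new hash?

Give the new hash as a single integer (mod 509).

Answer: 508

Derivation:
val('g') = 7, val('i') = 9
Position k = 0, exponent = n-1-k = 6
B^6 mod M = 3^6 mod 509 = 220
Delta = (9 - 7) * 220 mod 509 = 440
New hash = (68 + 440) mod 509 = 508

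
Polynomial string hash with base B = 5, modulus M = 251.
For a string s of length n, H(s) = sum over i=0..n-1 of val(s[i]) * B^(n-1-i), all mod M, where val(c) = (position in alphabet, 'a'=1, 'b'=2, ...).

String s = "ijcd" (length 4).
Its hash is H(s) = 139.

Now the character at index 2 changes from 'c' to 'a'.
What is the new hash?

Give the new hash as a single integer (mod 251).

Answer: 129

Derivation:
val('c') = 3, val('a') = 1
Position k = 2, exponent = n-1-k = 1
B^1 mod M = 5^1 mod 251 = 5
Delta = (1 - 3) * 5 mod 251 = 241
New hash = (139 + 241) mod 251 = 129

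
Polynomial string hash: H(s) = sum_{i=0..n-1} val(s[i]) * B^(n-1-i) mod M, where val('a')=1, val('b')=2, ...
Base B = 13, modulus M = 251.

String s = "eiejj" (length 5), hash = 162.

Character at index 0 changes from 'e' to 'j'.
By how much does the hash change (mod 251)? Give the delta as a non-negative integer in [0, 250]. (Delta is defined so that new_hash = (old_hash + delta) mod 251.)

Answer: 237

Derivation:
Delta formula: (val(new) - val(old)) * B^(n-1-k) mod M
  val('j') - val('e') = 10 - 5 = 5
  B^(n-1-k) = 13^4 mod 251 = 198
  Delta = 5 * 198 mod 251 = 237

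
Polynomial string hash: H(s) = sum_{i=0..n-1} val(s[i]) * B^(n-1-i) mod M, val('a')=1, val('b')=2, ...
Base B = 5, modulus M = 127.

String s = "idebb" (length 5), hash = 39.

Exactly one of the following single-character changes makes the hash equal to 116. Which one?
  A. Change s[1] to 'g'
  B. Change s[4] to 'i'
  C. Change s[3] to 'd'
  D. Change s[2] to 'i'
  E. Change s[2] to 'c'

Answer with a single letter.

Option A: s[1]='d'->'g', delta=(7-4)*5^3 mod 127 = 121, hash=39+121 mod 127 = 33
Option B: s[4]='b'->'i', delta=(9-2)*5^0 mod 127 = 7, hash=39+7 mod 127 = 46
Option C: s[3]='b'->'d', delta=(4-2)*5^1 mod 127 = 10, hash=39+10 mod 127 = 49
Option D: s[2]='e'->'i', delta=(9-5)*5^2 mod 127 = 100, hash=39+100 mod 127 = 12
Option E: s[2]='e'->'c', delta=(3-5)*5^2 mod 127 = 77, hash=39+77 mod 127 = 116 <-- target

Answer: E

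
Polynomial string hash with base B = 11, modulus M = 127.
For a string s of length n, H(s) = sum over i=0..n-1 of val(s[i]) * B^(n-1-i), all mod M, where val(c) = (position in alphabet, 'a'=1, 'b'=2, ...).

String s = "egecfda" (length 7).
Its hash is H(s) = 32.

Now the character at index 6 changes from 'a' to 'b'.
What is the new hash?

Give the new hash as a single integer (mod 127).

Answer: 33

Derivation:
val('a') = 1, val('b') = 2
Position k = 6, exponent = n-1-k = 0
B^0 mod M = 11^0 mod 127 = 1
Delta = (2 - 1) * 1 mod 127 = 1
New hash = (32 + 1) mod 127 = 33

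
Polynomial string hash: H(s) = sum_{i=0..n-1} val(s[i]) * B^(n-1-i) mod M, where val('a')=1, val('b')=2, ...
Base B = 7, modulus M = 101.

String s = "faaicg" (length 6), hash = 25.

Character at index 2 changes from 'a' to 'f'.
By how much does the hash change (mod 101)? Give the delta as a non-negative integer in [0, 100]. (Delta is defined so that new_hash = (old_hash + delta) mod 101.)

Answer: 99

Derivation:
Delta formula: (val(new) - val(old)) * B^(n-1-k) mod M
  val('f') - val('a') = 6 - 1 = 5
  B^(n-1-k) = 7^3 mod 101 = 40
  Delta = 5 * 40 mod 101 = 99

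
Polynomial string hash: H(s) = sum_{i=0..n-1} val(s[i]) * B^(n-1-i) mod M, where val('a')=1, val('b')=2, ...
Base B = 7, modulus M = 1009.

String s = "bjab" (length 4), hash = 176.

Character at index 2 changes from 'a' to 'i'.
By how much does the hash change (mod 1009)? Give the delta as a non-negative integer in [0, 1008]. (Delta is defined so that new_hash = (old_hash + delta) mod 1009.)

Delta formula: (val(new) - val(old)) * B^(n-1-k) mod M
  val('i') - val('a') = 9 - 1 = 8
  B^(n-1-k) = 7^1 mod 1009 = 7
  Delta = 8 * 7 mod 1009 = 56

Answer: 56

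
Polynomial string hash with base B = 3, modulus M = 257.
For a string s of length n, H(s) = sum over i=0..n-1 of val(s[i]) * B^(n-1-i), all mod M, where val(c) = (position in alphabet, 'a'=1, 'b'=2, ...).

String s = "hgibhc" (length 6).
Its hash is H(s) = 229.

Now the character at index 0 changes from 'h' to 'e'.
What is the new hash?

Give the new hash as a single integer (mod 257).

Answer: 14

Derivation:
val('h') = 8, val('e') = 5
Position k = 0, exponent = n-1-k = 5
B^5 mod M = 3^5 mod 257 = 243
Delta = (5 - 8) * 243 mod 257 = 42
New hash = (229 + 42) mod 257 = 14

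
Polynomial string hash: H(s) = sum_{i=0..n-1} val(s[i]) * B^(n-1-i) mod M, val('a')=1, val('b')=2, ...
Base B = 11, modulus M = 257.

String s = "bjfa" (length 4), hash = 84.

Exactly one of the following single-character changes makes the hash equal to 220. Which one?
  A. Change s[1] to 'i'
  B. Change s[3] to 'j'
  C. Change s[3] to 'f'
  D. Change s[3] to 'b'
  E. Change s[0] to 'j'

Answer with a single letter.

Option A: s[1]='j'->'i', delta=(9-10)*11^2 mod 257 = 136, hash=84+136 mod 257 = 220 <-- target
Option B: s[3]='a'->'j', delta=(10-1)*11^0 mod 257 = 9, hash=84+9 mod 257 = 93
Option C: s[3]='a'->'f', delta=(6-1)*11^0 mod 257 = 5, hash=84+5 mod 257 = 89
Option D: s[3]='a'->'b', delta=(2-1)*11^0 mod 257 = 1, hash=84+1 mod 257 = 85
Option E: s[0]='b'->'j', delta=(10-2)*11^3 mod 257 = 111, hash=84+111 mod 257 = 195

Answer: A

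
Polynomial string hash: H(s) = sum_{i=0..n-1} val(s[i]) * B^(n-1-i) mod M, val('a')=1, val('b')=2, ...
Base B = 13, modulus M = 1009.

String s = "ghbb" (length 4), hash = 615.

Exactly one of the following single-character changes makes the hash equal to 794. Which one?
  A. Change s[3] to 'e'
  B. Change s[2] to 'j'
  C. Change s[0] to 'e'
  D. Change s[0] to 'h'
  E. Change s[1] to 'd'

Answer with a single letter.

Option A: s[3]='b'->'e', delta=(5-2)*13^0 mod 1009 = 3, hash=615+3 mod 1009 = 618
Option B: s[2]='b'->'j', delta=(10-2)*13^1 mod 1009 = 104, hash=615+104 mod 1009 = 719
Option C: s[0]='g'->'e', delta=(5-7)*13^3 mod 1009 = 651, hash=615+651 mod 1009 = 257
Option D: s[0]='g'->'h', delta=(8-7)*13^3 mod 1009 = 179, hash=615+179 mod 1009 = 794 <-- target
Option E: s[1]='h'->'d', delta=(4-8)*13^2 mod 1009 = 333, hash=615+333 mod 1009 = 948

Answer: D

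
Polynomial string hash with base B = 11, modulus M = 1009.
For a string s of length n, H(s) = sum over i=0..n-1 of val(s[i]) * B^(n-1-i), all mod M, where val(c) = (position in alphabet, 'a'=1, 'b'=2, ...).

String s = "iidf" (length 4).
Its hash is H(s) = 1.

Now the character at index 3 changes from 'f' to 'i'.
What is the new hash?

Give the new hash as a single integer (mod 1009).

Answer: 4

Derivation:
val('f') = 6, val('i') = 9
Position k = 3, exponent = n-1-k = 0
B^0 mod M = 11^0 mod 1009 = 1
Delta = (9 - 6) * 1 mod 1009 = 3
New hash = (1 + 3) mod 1009 = 4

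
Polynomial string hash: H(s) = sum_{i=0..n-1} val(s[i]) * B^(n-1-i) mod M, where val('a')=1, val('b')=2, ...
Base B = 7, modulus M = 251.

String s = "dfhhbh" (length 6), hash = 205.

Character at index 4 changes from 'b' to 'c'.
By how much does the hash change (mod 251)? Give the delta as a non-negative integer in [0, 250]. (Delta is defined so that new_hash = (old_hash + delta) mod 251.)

Answer: 7

Derivation:
Delta formula: (val(new) - val(old)) * B^(n-1-k) mod M
  val('c') - val('b') = 3 - 2 = 1
  B^(n-1-k) = 7^1 mod 251 = 7
  Delta = 1 * 7 mod 251 = 7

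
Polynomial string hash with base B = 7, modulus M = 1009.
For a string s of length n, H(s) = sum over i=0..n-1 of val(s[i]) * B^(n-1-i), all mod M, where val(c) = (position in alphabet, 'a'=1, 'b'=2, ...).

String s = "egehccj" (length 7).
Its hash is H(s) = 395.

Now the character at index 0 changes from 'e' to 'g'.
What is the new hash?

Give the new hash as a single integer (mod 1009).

Answer: 596

Derivation:
val('e') = 5, val('g') = 7
Position k = 0, exponent = n-1-k = 6
B^6 mod M = 7^6 mod 1009 = 605
Delta = (7 - 5) * 605 mod 1009 = 201
New hash = (395 + 201) mod 1009 = 596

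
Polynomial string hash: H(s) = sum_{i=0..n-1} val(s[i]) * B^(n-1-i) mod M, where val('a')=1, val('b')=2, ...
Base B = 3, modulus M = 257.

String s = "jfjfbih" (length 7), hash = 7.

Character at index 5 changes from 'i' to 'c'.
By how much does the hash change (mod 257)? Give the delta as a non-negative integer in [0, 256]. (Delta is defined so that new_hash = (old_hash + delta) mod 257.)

Delta formula: (val(new) - val(old)) * B^(n-1-k) mod M
  val('c') - val('i') = 3 - 9 = -6
  B^(n-1-k) = 3^1 mod 257 = 3
  Delta = -6 * 3 mod 257 = 239

Answer: 239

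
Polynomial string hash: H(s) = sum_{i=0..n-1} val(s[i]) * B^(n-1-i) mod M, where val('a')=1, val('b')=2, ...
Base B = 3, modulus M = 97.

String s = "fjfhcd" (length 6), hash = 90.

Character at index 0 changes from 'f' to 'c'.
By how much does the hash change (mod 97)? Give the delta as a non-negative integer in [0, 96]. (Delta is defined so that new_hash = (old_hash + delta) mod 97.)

Delta formula: (val(new) - val(old)) * B^(n-1-k) mod M
  val('c') - val('f') = 3 - 6 = -3
  B^(n-1-k) = 3^5 mod 97 = 49
  Delta = -3 * 49 mod 97 = 47

Answer: 47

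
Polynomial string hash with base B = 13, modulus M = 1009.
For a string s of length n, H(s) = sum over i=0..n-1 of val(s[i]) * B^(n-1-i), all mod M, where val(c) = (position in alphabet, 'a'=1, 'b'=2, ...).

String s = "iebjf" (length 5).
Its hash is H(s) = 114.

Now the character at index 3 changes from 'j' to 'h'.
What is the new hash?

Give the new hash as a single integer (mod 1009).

val('j') = 10, val('h') = 8
Position k = 3, exponent = n-1-k = 1
B^1 mod M = 13^1 mod 1009 = 13
Delta = (8 - 10) * 13 mod 1009 = 983
New hash = (114 + 983) mod 1009 = 88

Answer: 88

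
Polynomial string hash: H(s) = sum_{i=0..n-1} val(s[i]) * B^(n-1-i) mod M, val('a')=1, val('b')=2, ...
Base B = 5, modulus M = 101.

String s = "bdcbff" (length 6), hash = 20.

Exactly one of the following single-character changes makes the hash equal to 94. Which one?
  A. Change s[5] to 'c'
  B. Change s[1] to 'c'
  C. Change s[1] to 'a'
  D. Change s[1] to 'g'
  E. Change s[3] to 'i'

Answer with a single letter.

Answer: E

Derivation:
Option A: s[5]='f'->'c', delta=(3-6)*5^0 mod 101 = 98, hash=20+98 mod 101 = 17
Option B: s[1]='d'->'c', delta=(3-4)*5^4 mod 101 = 82, hash=20+82 mod 101 = 1
Option C: s[1]='d'->'a', delta=(1-4)*5^4 mod 101 = 44, hash=20+44 mod 101 = 64
Option D: s[1]='d'->'g', delta=(7-4)*5^4 mod 101 = 57, hash=20+57 mod 101 = 77
Option E: s[3]='b'->'i', delta=(9-2)*5^2 mod 101 = 74, hash=20+74 mod 101 = 94 <-- target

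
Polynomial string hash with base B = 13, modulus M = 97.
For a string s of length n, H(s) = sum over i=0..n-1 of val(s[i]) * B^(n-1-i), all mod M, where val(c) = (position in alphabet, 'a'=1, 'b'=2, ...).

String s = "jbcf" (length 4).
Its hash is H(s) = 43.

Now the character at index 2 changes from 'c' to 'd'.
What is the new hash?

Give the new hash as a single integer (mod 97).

Answer: 56

Derivation:
val('c') = 3, val('d') = 4
Position k = 2, exponent = n-1-k = 1
B^1 mod M = 13^1 mod 97 = 13
Delta = (4 - 3) * 13 mod 97 = 13
New hash = (43 + 13) mod 97 = 56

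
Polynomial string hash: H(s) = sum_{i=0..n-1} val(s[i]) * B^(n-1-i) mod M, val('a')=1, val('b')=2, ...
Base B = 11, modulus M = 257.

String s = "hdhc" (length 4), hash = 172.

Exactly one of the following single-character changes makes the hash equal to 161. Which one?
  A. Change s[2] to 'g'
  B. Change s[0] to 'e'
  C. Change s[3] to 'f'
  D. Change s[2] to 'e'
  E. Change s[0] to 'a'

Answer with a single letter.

Option A: s[2]='h'->'g', delta=(7-8)*11^1 mod 257 = 246, hash=172+246 mod 257 = 161 <-- target
Option B: s[0]='h'->'e', delta=(5-8)*11^3 mod 257 = 119, hash=172+119 mod 257 = 34
Option C: s[3]='c'->'f', delta=(6-3)*11^0 mod 257 = 3, hash=172+3 mod 257 = 175
Option D: s[2]='h'->'e', delta=(5-8)*11^1 mod 257 = 224, hash=172+224 mod 257 = 139
Option E: s[0]='h'->'a', delta=(1-8)*11^3 mod 257 = 192, hash=172+192 mod 257 = 107

Answer: A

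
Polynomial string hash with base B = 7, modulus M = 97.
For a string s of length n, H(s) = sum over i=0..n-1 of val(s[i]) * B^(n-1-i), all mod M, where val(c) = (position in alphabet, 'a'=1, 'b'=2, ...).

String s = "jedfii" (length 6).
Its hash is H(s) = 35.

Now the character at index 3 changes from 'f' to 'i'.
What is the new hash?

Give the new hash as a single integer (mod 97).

Answer: 85

Derivation:
val('f') = 6, val('i') = 9
Position k = 3, exponent = n-1-k = 2
B^2 mod M = 7^2 mod 97 = 49
Delta = (9 - 6) * 49 mod 97 = 50
New hash = (35 + 50) mod 97 = 85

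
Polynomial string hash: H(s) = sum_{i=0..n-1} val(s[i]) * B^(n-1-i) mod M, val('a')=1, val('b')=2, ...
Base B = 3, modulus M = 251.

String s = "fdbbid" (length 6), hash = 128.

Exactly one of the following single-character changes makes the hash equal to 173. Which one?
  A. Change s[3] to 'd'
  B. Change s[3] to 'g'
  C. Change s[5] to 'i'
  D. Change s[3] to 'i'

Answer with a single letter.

Answer: B

Derivation:
Option A: s[3]='b'->'d', delta=(4-2)*3^2 mod 251 = 18, hash=128+18 mod 251 = 146
Option B: s[3]='b'->'g', delta=(7-2)*3^2 mod 251 = 45, hash=128+45 mod 251 = 173 <-- target
Option C: s[5]='d'->'i', delta=(9-4)*3^0 mod 251 = 5, hash=128+5 mod 251 = 133
Option D: s[3]='b'->'i', delta=(9-2)*3^2 mod 251 = 63, hash=128+63 mod 251 = 191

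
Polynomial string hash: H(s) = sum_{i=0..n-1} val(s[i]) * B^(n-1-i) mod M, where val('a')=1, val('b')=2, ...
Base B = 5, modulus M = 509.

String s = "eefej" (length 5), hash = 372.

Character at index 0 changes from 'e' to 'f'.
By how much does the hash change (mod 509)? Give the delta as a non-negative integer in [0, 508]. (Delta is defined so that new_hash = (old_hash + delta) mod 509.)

Delta formula: (val(new) - val(old)) * B^(n-1-k) mod M
  val('f') - val('e') = 6 - 5 = 1
  B^(n-1-k) = 5^4 mod 509 = 116
  Delta = 1 * 116 mod 509 = 116

Answer: 116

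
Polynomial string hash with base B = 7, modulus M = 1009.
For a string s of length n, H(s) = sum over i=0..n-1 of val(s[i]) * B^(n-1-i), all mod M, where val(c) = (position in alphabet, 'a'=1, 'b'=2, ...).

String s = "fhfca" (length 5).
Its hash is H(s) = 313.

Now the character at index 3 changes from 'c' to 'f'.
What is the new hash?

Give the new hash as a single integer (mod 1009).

Answer: 334

Derivation:
val('c') = 3, val('f') = 6
Position k = 3, exponent = n-1-k = 1
B^1 mod M = 7^1 mod 1009 = 7
Delta = (6 - 3) * 7 mod 1009 = 21
New hash = (313 + 21) mod 1009 = 334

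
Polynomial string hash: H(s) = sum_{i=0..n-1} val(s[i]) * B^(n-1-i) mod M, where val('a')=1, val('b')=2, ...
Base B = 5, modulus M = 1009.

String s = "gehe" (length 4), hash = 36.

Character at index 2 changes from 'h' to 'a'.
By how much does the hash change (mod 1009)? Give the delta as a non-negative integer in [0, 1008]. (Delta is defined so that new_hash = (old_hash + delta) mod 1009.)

Delta formula: (val(new) - val(old)) * B^(n-1-k) mod M
  val('a') - val('h') = 1 - 8 = -7
  B^(n-1-k) = 5^1 mod 1009 = 5
  Delta = -7 * 5 mod 1009 = 974

Answer: 974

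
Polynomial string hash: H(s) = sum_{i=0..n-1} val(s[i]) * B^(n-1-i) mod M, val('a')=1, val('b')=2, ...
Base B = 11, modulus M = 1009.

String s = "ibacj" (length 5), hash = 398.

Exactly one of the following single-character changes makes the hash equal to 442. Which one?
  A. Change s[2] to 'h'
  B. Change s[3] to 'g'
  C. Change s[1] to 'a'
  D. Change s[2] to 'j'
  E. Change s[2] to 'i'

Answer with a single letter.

Option A: s[2]='a'->'h', delta=(8-1)*11^2 mod 1009 = 847, hash=398+847 mod 1009 = 236
Option B: s[3]='c'->'g', delta=(7-3)*11^1 mod 1009 = 44, hash=398+44 mod 1009 = 442 <-- target
Option C: s[1]='b'->'a', delta=(1-2)*11^3 mod 1009 = 687, hash=398+687 mod 1009 = 76
Option D: s[2]='a'->'j', delta=(10-1)*11^2 mod 1009 = 80, hash=398+80 mod 1009 = 478
Option E: s[2]='a'->'i', delta=(9-1)*11^2 mod 1009 = 968, hash=398+968 mod 1009 = 357

Answer: B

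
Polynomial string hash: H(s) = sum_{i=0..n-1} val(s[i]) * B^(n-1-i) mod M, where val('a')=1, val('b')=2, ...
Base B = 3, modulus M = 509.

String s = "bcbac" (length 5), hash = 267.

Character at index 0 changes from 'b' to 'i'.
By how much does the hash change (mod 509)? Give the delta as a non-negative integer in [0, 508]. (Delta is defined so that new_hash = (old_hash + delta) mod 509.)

Delta formula: (val(new) - val(old)) * B^(n-1-k) mod M
  val('i') - val('b') = 9 - 2 = 7
  B^(n-1-k) = 3^4 mod 509 = 81
  Delta = 7 * 81 mod 509 = 58

Answer: 58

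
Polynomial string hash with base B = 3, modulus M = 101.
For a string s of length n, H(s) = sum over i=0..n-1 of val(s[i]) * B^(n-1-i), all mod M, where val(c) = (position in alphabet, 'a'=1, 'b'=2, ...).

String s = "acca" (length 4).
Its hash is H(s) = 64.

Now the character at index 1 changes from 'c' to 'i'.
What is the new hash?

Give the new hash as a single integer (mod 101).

Answer: 17

Derivation:
val('c') = 3, val('i') = 9
Position k = 1, exponent = n-1-k = 2
B^2 mod M = 3^2 mod 101 = 9
Delta = (9 - 3) * 9 mod 101 = 54
New hash = (64 + 54) mod 101 = 17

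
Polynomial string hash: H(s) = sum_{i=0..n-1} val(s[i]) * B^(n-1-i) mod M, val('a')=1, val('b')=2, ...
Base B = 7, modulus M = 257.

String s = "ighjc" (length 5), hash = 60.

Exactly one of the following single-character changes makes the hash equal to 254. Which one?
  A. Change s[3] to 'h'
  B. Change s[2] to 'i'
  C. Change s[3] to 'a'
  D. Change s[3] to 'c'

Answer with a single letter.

Answer: C

Derivation:
Option A: s[3]='j'->'h', delta=(8-10)*7^1 mod 257 = 243, hash=60+243 mod 257 = 46
Option B: s[2]='h'->'i', delta=(9-8)*7^2 mod 257 = 49, hash=60+49 mod 257 = 109
Option C: s[3]='j'->'a', delta=(1-10)*7^1 mod 257 = 194, hash=60+194 mod 257 = 254 <-- target
Option D: s[3]='j'->'c', delta=(3-10)*7^1 mod 257 = 208, hash=60+208 mod 257 = 11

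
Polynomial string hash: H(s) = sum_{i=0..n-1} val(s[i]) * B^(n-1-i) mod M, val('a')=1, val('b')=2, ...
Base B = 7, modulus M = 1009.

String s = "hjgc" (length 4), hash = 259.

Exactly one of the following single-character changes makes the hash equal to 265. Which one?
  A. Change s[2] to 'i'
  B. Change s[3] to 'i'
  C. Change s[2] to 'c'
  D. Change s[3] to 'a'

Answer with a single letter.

Answer: B

Derivation:
Option A: s[2]='g'->'i', delta=(9-7)*7^1 mod 1009 = 14, hash=259+14 mod 1009 = 273
Option B: s[3]='c'->'i', delta=(9-3)*7^0 mod 1009 = 6, hash=259+6 mod 1009 = 265 <-- target
Option C: s[2]='g'->'c', delta=(3-7)*7^1 mod 1009 = 981, hash=259+981 mod 1009 = 231
Option D: s[3]='c'->'a', delta=(1-3)*7^0 mod 1009 = 1007, hash=259+1007 mod 1009 = 257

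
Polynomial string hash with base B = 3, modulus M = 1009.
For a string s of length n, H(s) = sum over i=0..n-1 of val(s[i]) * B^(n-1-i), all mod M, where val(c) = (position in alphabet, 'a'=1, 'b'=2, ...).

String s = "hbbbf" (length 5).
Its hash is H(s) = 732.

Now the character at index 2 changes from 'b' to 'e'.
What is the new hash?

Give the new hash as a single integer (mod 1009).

Answer: 759

Derivation:
val('b') = 2, val('e') = 5
Position k = 2, exponent = n-1-k = 2
B^2 mod M = 3^2 mod 1009 = 9
Delta = (5 - 2) * 9 mod 1009 = 27
New hash = (732 + 27) mod 1009 = 759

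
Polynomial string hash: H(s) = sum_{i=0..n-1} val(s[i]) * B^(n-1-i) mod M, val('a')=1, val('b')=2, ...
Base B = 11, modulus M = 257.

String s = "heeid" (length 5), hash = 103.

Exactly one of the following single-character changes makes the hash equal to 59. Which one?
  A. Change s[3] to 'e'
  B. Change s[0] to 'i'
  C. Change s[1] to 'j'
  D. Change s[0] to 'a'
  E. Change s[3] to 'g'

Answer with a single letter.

Answer: A

Derivation:
Option A: s[3]='i'->'e', delta=(5-9)*11^1 mod 257 = 213, hash=103+213 mod 257 = 59 <-- target
Option B: s[0]='h'->'i', delta=(9-8)*11^4 mod 257 = 249, hash=103+249 mod 257 = 95
Option C: s[1]='e'->'j', delta=(10-5)*11^3 mod 257 = 230, hash=103+230 mod 257 = 76
Option D: s[0]='h'->'a', delta=(1-8)*11^4 mod 257 = 56, hash=103+56 mod 257 = 159
Option E: s[3]='i'->'g', delta=(7-9)*11^1 mod 257 = 235, hash=103+235 mod 257 = 81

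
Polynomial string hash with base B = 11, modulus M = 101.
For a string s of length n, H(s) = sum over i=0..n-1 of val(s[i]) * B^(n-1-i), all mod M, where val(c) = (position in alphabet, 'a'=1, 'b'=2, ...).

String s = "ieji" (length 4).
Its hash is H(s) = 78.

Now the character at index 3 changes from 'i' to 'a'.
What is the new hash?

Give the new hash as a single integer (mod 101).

val('i') = 9, val('a') = 1
Position k = 3, exponent = n-1-k = 0
B^0 mod M = 11^0 mod 101 = 1
Delta = (1 - 9) * 1 mod 101 = 93
New hash = (78 + 93) mod 101 = 70

Answer: 70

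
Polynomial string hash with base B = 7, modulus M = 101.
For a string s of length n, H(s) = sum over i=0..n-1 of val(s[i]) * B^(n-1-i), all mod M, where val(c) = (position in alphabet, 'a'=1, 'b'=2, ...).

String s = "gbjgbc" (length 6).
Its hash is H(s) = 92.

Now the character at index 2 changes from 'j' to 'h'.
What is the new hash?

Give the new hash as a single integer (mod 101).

Answer: 12

Derivation:
val('j') = 10, val('h') = 8
Position k = 2, exponent = n-1-k = 3
B^3 mod M = 7^3 mod 101 = 40
Delta = (8 - 10) * 40 mod 101 = 21
New hash = (92 + 21) mod 101 = 12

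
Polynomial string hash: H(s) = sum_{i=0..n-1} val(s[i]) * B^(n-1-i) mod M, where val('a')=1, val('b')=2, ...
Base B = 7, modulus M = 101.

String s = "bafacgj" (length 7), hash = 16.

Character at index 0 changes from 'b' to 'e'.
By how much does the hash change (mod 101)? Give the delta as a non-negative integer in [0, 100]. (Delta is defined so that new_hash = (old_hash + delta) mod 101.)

Delta formula: (val(new) - val(old)) * B^(n-1-k) mod M
  val('e') - val('b') = 5 - 2 = 3
  B^(n-1-k) = 7^6 mod 101 = 85
  Delta = 3 * 85 mod 101 = 53

Answer: 53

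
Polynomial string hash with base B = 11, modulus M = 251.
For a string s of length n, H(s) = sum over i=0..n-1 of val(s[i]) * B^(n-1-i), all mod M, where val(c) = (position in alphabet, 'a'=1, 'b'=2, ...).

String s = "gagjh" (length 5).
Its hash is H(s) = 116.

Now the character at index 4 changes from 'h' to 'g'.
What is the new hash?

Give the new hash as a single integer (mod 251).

Answer: 115

Derivation:
val('h') = 8, val('g') = 7
Position k = 4, exponent = n-1-k = 0
B^0 mod M = 11^0 mod 251 = 1
Delta = (7 - 8) * 1 mod 251 = 250
New hash = (116 + 250) mod 251 = 115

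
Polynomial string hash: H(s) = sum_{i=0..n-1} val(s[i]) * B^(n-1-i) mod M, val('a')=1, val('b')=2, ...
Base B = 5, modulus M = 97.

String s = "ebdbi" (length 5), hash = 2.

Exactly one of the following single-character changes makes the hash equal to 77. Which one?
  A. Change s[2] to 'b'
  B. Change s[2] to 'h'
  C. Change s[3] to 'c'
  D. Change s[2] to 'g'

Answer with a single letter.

Option A: s[2]='d'->'b', delta=(2-4)*5^2 mod 97 = 47, hash=2+47 mod 97 = 49
Option B: s[2]='d'->'h', delta=(8-4)*5^2 mod 97 = 3, hash=2+3 mod 97 = 5
Option C: s[3]='b'->'c', delta=(3-2)*5^1 mod 97 = 5, hash=2+5 mod 97 = 7
Option D: s[2]='d'->'g', delta=(7-4)*5^2 mod 97 = 75, hash=2+75 mod 97 = 77 <-- target

Answer: D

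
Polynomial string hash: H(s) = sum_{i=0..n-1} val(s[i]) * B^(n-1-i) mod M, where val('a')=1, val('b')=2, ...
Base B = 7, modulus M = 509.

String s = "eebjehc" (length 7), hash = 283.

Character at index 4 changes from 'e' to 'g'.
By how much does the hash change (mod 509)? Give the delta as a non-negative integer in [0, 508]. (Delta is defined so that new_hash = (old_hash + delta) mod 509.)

Delta formula: (val(new) - val(old)) * B^(n-1-k) mod M
  val('g') - val('e') = 7 - 5 = 2
  B^(n-1-k) = 7^2 mod 509 = 49
  Delta = 2 * 49 mod 509 = 98

Answer: 98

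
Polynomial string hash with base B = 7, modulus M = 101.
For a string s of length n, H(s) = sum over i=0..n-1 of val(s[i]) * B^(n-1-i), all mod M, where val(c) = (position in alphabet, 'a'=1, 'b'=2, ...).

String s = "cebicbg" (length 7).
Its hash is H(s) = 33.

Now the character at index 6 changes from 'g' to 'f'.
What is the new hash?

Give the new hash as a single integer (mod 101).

val('g') = 7, val('f') = 6
Position k = 6, exponent = n-1-k = 0
B^0 mod M = 7^0 mod 101 = 1
Delta = (6 - 7) * 1 mod 101 = 100
New hash = (33 + 100) mod 101 = 32

Answer: 32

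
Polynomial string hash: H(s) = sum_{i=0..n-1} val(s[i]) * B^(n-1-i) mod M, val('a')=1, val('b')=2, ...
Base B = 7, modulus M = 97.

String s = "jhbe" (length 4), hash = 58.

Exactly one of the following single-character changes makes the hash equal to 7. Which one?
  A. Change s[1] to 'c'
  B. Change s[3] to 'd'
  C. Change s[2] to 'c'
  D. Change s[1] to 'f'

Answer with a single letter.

Answer: A

Derivation:
Option A: s[1]='h'->'c', delta=(3-8)*7^2 mod 97 = 46, hash=58+46 mod 97 = 7 <-- target
Option B: s[3]='e'->'d', delta=(4-5)*7^0 mod 97 = 96, hash=58+96 mod 97 = 57
Option C: s[2]='b'->'c', delta=(3-2)*7^1 mod 97 = 7, hash=58+7 mod 97 = 65
Option D: s[1]='h'->'f', delta=(6-8)*7^2 mod 97 = 96, hash=58+96 mod 97 = 57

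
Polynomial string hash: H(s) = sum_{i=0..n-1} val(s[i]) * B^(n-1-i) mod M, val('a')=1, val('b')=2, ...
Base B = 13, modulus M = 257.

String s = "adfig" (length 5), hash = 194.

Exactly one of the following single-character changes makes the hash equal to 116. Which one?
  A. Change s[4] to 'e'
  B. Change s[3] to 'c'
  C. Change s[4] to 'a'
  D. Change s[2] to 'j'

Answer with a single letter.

Option A: s[4]='g'->'e', delta=(5-7)*13^0 mod 257 = 255, hash=194+255 mod 257 = 192
Option B: s[3]='i'->'c', delta=(3-9)*13^1 mod 257 = 179, hash=194+179 mod 257 = 116 <-- target
Option C: s[4]='g'->'a', delta=(1-7)*13^0 mod 257 = 251, hash=194+251 mod 257 = 188
Option D: s[2]='f'->'j', delta=(10-6)*13^2 mod 257 = 162, hash=194+162 mod 257 = 99

Answer: B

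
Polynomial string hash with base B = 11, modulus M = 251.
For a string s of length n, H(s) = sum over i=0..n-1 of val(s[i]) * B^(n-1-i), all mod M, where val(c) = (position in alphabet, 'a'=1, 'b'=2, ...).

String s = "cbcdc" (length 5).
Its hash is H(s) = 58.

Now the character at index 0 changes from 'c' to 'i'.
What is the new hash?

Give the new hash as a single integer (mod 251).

Answer: 54

Derivation:
val('c') = 3, val('i') = 9
Position k = 0, exponent = n-1-k = 4
B^4 mod M = 11^4 mod 251 = 83
Delta = (9 - 3) * 83 mod 251 = 247
New hash = (58 + 247) mod 251 = 54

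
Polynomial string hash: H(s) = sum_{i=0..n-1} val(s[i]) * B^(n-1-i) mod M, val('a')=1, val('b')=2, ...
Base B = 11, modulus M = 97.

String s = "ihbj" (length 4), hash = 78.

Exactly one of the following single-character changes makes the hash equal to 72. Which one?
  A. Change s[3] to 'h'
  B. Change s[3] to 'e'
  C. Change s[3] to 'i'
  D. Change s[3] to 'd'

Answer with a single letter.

Option A: s[3]='j'->'h', delta=(8-10)*11^0 mod 97 = 95, hash=78+95 mod 97 = 76
Option B: s[3]='j'->'e', delta=(5-10)*11^0 mod 97 = 92, hash=78+92 mod 97 = 73
Option C: s[3]='j'->'i', delta=(9-10)*11^0 mod 97 = 96, hash=78+96 mod 97 = 77
Option D: s[3]='j'->'d', delta=(4-10)*11^0 mod 97 = 91, hash=78+91 mod 97 = 72 <-- target

Answer: D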